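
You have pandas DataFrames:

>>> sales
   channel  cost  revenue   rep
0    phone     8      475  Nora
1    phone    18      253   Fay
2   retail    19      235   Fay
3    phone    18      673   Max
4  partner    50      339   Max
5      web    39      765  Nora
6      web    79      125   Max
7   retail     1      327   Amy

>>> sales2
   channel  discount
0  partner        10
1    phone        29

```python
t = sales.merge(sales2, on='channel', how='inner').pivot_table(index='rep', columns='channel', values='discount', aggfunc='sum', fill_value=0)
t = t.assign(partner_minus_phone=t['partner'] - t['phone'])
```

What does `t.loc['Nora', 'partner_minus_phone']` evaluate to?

-29

merge on 'channel' (how='inner') → 4 rows:
   channel  cost  revenue   rep  discount
0    phone     8      475  Nora        29
1    phone    18      253   Fay        29
2    phone    18      673   Max        29
3  partner    50      339   Max        10
pivot: rows=rep, cols=channel, sum(discount):
channel  partner  phone
rep                    
Fay            0     29
Max           10     29
Nora           0     29
add column partner_minus_phone = t['partner'] - t['phone']:
channel  partner  phone  partner_minus_phone
rep                                         
Fay            0     29                  -29
Max           10     29                  -19
Nora           0     29                  -29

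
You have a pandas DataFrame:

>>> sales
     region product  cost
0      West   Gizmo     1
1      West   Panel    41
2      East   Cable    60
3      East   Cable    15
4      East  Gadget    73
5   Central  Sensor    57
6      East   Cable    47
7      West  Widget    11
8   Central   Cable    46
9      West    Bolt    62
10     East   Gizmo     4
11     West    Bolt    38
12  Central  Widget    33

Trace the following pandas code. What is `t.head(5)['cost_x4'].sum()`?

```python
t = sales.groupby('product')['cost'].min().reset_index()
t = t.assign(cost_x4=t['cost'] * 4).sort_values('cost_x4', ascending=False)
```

896

group by product, min of cost:
product
Bolt      38
Cable     15
Gadget    73
Gizmo      1
Panel     41
Sensor    57
Widget    11
Name: cost, dtype: int64
reset_index():
  product  cost
0    Bolt    38
1   Cable    15
2  Gadget    73
3   Gizmo     1
4   Panel    41
5  Sensor    57
6  Widget    11
add column cost_x4 = t['cost'] * 4:
  product  cost  cost_x4
0    Bolt    38      152
1   Cable    15       60
2  Gadget    73      292
3   Gizmo     1        4
4   Panel    41      164
5  Sensor    57      228
6  Widget    11       44
sort by cost_x4 descending:
  product  cost  cost_x4
2  Gadget    73      292
5  Sensor    57      228
4   Panel    41      164
0    Bolt    38      152
1   Cable    15       60
6  Widget    11       44
3   Gizmo     1        4
take first 5 rows:
  product  cost  cost_x4
2  Gadget    73      292
5  Sensor    57      228
4   Panel    41      164
0    Bolt    38      152
1   Cable    15       60
Reading off the sum of column 'cost_x4', we get 896.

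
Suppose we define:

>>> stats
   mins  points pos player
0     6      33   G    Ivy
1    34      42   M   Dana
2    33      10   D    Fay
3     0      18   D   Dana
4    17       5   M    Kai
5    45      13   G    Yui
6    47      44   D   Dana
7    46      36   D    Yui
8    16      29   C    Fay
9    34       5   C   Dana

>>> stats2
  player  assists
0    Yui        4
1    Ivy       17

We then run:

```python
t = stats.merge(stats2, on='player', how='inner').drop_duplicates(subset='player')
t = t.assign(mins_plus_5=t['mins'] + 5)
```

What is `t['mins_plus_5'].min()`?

merge on 'player' (how='inner') → 3 rows:
   mins  points pos player  assists
0     6      33   G    Ivy       17
1    45      13   G    Yui        4
2    46      36   D    Yui        4
drop duplicate player (keep=first):
   mins  points pos player  assists
0     6      33   G    Ivy       17
1    45      13   G    Yui        4
add column mins_plus_5 = t['mins'] + 5:
   mins  points pos player  assists  mins_plus_5
0     6      33   G    Ivy       17           11
1    45      13   G    Yui        4           50
Hence 11.

11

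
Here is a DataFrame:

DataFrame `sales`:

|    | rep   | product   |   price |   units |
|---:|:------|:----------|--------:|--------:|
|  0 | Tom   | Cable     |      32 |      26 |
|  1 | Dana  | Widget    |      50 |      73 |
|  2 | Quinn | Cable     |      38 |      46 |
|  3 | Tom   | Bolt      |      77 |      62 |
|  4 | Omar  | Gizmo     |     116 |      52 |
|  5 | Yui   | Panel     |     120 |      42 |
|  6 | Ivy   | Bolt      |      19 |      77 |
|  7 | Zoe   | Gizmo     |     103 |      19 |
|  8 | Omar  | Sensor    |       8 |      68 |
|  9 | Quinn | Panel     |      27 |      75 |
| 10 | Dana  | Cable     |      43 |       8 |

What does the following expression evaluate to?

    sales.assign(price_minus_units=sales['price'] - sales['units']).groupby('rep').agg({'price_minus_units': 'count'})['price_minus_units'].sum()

11

add column price_minus_units = sales['price'] - sales['units']:
      rep product  price  units  price_minus_units
0     Tom   Cable     32     26                  6
1    Dana  Widget     50     73                -23
2   Quinn   Cable     38     46                 -8
3     Tom    Bolt     77     62                 15
4    Omar   Gizmo    116     52                 64
5     Yui   Panel    120     42                 78
6     Ivy    Bolt     19     77                -58
7     Zoe   Gizmo    103     19                 84
8    Omar  Sensor      8     68                -60
9   Quinn   Panel     27     75                -48
10   Dana   Cable     43      8                 35
group by rep, count of price_minus_units:
       price_minus_units
rep                     
Dana                   2
Ivy                    1
Omar                   2
Quinn                  2
Tom                    2
Yui                    1
Zoe                    1
Reading off the sum of column 'price_minus_units', we get 11.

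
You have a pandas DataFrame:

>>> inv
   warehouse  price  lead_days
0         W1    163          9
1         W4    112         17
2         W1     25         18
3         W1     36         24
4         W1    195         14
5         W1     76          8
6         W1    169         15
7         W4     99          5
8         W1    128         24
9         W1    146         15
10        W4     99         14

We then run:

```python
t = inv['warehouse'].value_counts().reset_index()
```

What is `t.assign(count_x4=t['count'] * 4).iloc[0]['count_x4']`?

value_counts of warehouse:
warehouse
W1    8
W4    3
Name: count, dtype: int64
reset_index():
  warehouse  count
0        W1      8
1        W4      3
add column count_x4 = t['count'] * 4:
  warehouse  count  count_x4
0        W1      8        32
1        W4      3        12
Reading off the value at position 0, column 'count_x4', we get 32.

32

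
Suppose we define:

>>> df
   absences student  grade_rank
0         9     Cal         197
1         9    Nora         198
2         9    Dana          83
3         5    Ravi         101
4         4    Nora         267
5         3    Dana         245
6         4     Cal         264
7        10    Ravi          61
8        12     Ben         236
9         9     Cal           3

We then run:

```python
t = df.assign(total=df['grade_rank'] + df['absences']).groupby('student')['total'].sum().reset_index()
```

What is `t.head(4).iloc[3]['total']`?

add column total = df['grade_rank'] + df['absences']:
   absences student  grade_rank  total
0         9     Cal         197    206
1         9    Nora         198    207
2         9    Dana          83     92
3         5    Ravi         101    106
4         4    Nora         267    271
5         3    Dana         245    248
6         4     Cal         264    268
7        10    Ravi          61     71
8        12     Ben         236    248
9         9     Cal           3     12
group by student, sum of total:
student
Ben     248
Cal     486
Dana    340
Nora    478
Ravi    177
Name: total, dtype: int64
reset_index():
  student  total
0     Ben    248
1     Cal    486
2    Dana    340
3    Nora    478
4    Ravi    177
take first 4 rows:
  student  total
0     Ben    248
1     Cal    486
2    Dana    340
3    Nora    478
Finally, value at position 3, column 'total' = 478.

478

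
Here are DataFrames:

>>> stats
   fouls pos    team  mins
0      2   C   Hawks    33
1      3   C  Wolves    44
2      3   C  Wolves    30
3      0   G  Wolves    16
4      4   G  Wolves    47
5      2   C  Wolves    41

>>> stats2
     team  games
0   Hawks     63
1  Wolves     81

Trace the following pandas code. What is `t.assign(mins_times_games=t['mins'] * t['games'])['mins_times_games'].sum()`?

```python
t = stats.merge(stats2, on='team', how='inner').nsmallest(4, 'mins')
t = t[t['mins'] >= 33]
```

merge on 'team' (how='inner') → 6 rows:
   fouls pos    team  mins  games
0      2   C   Hawks    33     63
1      3   C  Wolves    44     81
2      3   C  Wolves    30     81
3      0   G  Wolves    16     81
4      4   G  Wolves    47     81
5      2   C  Wolves    41     81
take 4 rows with smallest mins:
   fouls pos    team  mins  games
3      0   G  Wolves    16     81
2      3   C  Wolves    30     81
0      2   C   Hawks    33     63
5      2   C  Wolves    41     81
filter rows where mins >= 33:
   fouls pos    team  mins  games
0      2   C   Hawks    33     63
5      2   C  Wolves    41     81
add column mins_times_games = t['mins'] * t['games']:
   fouls pos    team  mins  games  mins_times_games
0      2   C   Hawks    33     63              2079
5      2   C  Wolves    41     81              3321
Hence 5400.

5400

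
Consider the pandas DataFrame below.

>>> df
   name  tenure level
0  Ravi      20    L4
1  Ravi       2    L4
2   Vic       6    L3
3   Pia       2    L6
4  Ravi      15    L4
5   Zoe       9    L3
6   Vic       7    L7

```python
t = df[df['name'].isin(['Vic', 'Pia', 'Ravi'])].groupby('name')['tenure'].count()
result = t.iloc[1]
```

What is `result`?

filter rows where name in ['Vic', 'Pia', 'Ravi']:
   name  tenure level
0  Ravi      20    L4
1  Ravi       2    L4
2   Vic       6    L3
3   Pia       2    L6
4  Ravi      15    L4
6   Vic       7    L7
group by name, count of tenure:
name
Pia     1
Ravi    3
Vic     2
Name: tenure, dtype: int64
Taking the value at position 1 gives 3.

3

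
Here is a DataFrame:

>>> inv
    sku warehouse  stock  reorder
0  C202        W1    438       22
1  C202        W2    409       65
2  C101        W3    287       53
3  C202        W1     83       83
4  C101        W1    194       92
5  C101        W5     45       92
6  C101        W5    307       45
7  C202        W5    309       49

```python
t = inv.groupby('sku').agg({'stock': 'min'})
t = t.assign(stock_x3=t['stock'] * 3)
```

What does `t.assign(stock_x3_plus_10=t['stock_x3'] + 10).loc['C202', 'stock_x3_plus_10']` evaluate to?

group by sku, min of stock:
      stock
sku        
C101     45
C202     83
add column stock_x3 = t['stock'] * 3:
      stock  stock_x3
sku                  
C101     45       135
C202     83       249
add column stock_x3_plus_10 = t['stock_x3'] + 10:
      stock  stock_x3  stock_x3_plus_10
sku                                    
C101     45       135               145
C202     83       249               259
Finally, value at row 'C202', column 'stock_x3_plus_10' = 259.

259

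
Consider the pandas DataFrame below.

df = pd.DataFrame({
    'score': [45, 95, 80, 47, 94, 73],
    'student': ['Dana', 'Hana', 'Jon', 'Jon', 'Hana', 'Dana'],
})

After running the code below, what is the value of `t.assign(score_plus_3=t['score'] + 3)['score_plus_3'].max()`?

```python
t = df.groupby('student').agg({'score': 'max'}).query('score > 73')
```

98

group by student, max of score:
         score
student       
Dana        73
Hana        95
Jon         80
filter rows where score > 73:
         score
student       
Hana        95
Jon         80
add column score_plus_3 = t['score'] + 3:
         score  score_plus_3
student                     
Hana        95            98
Jon         80            83
So max() = 98.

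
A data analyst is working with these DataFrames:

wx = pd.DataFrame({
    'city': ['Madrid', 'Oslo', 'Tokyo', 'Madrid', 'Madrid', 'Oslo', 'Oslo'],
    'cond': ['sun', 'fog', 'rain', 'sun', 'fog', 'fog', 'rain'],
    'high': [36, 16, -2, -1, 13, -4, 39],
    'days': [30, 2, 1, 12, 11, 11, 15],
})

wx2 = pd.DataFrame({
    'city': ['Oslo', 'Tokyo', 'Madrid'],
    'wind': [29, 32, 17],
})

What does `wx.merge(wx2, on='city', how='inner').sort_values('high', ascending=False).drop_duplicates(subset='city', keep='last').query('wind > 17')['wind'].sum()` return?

merge on 'city' (how='inner') → 7 rows:
     city  cond  high  days  wind
0  Madrid   sun    36    30    17
1    Oslo   fog    16     2    29
2   Tokyo  rain    -2     1    32
3  Madrid   sun    -1    12    17
4  Madrid   fog    13    11    17
5    Oslo   fog    -4    11    29
6    Oslo  rain    39    15    29
sort by high descending:
     city  cond  high  days  wind
6    Oslo  rain    39    15    29
0  Madrid   sun    36    30    17
1    Oslo   fog    16     2    29
4  Madrid   fog    13    11    17
3  Madrid   sun    -1    12    17
2   Tokyo  rain    -2     1    32
5    Oslo   fog    -4    11    29
drop duplicate city (keep=last):
     city  cond  high  days  wind
3  Madrid   sun    -1    12    17
2   Tokyo  rain    -2     1    32
5    Oslo   fog    -4    11    29
filter rows where wind > 17:
    city  cond  high  days  wind
2  Tokyo  rain    -2     1    32
5   Oslo   fog    -4    11    29

61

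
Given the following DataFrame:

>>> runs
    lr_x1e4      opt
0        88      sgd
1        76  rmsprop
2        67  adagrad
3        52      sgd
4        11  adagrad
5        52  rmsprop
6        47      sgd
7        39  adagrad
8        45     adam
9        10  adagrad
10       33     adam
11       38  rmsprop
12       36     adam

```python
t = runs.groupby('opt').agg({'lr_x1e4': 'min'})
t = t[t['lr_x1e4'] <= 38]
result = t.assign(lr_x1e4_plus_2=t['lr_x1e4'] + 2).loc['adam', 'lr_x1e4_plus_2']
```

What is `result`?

35

group by opt, min of lr_x1e4:
         lr_x1e4
opt             
adagrad       10
adam          33
rmsprop       38
sgd           47
filter rows where lr_x1e4 <= 38:
         lr_x1e4
opt             
adagrad       10
adam          33
rmsprop       38
add column lr_x1e4_plus_2 = t['lr_x1e4'] + 2:
         lr_x1e4  lr_x1e4_plus_2
opt                             
adagrad       10              12
adam          33              35
rmsprop       38              40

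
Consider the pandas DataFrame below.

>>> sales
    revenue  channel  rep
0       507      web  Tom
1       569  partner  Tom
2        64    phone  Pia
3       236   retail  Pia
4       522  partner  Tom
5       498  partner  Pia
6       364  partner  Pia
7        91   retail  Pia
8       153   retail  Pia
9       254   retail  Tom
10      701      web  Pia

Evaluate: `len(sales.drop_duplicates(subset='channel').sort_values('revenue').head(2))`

drop duplicate channel (keep=first):
   revenue  channel  rep
0      507      web  Tom
1      569  partner  Tom
2       64    phone  Pia
3      236   retail  Pia
sort by revenue:
   revenue  channel  rep
2       64    phone  Pia
3      236   retail  Pia
0      507      web  Tom
1      569  partner  Tom
take first 2 rows:
   revenue channel  rep
2       64   phone  Pia
3      236  retail  Pia
Hence 2.

2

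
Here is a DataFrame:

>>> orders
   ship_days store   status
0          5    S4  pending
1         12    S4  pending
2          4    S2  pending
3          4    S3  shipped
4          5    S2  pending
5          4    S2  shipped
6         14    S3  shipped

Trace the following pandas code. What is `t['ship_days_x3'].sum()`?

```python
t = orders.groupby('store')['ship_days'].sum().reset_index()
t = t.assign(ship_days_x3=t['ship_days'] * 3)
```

group by store, sum of ship_days:
store
S2    13
S3    18
S4    17
Name: ship_days, dtype: int64
reset_index():
  store  ship_days
0    S2         13
1    S3         18
2    S4         17
add column ship_days_x3 = t['ship_days'] * 3:
  store  ship_days  ship_days_x3
0    S2         13            39
1    S3         18            54
2    S4         17            51
Reading off the sum of column 'ship_days_x3', we get 144.

144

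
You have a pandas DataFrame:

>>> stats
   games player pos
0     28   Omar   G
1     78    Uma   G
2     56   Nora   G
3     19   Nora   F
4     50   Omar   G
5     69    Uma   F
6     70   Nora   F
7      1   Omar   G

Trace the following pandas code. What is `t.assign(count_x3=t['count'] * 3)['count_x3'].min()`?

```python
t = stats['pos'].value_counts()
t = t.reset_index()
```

9

value_counts of pos:
pos
G    5
F    3
Name: count, dtype: int64
reset_index():
  pos  count
0   G      5
1   F      3
add column count_x3 = t['count'] * 3:
  pos  count  count_x3
0   G      5        15
1   F      3         9
The min of column 'count_x3' is 9.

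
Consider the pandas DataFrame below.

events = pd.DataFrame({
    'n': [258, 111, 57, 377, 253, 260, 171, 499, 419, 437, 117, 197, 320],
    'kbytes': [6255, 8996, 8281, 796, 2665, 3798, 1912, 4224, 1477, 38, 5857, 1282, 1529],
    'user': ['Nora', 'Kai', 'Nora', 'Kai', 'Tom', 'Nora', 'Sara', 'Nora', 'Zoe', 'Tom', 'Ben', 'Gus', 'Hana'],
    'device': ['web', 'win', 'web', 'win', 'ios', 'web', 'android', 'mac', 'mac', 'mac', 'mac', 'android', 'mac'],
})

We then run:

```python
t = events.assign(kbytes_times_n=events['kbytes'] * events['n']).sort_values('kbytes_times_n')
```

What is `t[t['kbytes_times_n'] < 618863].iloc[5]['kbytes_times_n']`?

add column kbytes_times_n = events['kbytes'] * events['n']:
      n  kbytes  user   device  kbytes_times_n
0   258    6255  Nora      web         1613790
1   111    8996   Kai      win          998556
2    57    8281  Nora      web          472017
3   377     796   Kai      win          300092
4   253    2665   Tom      ios          674245
5   260    3798  Nora      web          987480
6   171    1912  Sara  android          326952
7   499    4224  Nora      mac         2107776
8   419    1477   Zoe      mac          618863
9   437      38   Tom      mac           16606
10  117    5857   Ben      mac          685269
11  197    1282   Gus  android          252554
12  320    1529  Hana      mac          489280
sort by kbytes_times_n:
      n  kbytes  user   device  kbytes_times_n
9   437      38   Tom      mac           16606
11  197    1282   Gus  android          252554
3   377     796   Kai      win          300092
6   171    1912  Sara  android          326952
2    57    8281  Nora      web          472017
12  320    1529  Hana      mac          489280
8   419    1477   Zoe      mac          618863
4   253    2665   Tom      ios          674245
10  117    5857   Ben      mac          685269
5   260    3798  Nora      web          987480
1   111    8996   Kai      win          998556
0   258    6255  Nora      web         1613790
7   499    4224  Nora      mac         2107776
filter rows where kbytes_times_n < 618863:
      n  kbytes  user   device  kbytes_times_n
9   437      38   Tom      mac           16606
11  197    1282   Gus  android          252554
3   377     796   Kai      win          300092
6   171    1912  Sara  android          326952
2    57    8281  Nora      web          472017
12  320    1529  Hana      mac          489280
So iloc[5]['kbytes_times_n'] = 489280.

489280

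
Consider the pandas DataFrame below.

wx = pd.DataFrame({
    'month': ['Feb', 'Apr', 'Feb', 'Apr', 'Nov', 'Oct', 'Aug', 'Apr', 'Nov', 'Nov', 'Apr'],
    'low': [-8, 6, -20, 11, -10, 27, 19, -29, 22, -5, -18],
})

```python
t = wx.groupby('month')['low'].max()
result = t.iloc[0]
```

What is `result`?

11

group by month, max of low:
month
Apr    11
Aug    19
Feb    -8
Nov    22
Oct    27
Name: low, dtype: int64
Hence 11.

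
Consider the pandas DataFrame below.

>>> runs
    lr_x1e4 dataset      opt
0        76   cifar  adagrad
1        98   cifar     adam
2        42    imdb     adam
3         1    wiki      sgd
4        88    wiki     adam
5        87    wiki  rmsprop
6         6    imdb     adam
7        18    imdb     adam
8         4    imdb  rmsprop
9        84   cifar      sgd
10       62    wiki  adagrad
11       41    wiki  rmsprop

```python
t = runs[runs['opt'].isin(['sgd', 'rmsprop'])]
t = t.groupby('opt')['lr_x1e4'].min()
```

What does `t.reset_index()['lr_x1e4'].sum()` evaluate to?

5

filter rows where opt in ['sgd', 'rmsprop']:
    lr_x1e4 dataset      opt
3         1    wiki      sgd
5        87    wiki  rmsprop
8         4    imdb  rmsprop
9        84   cifar      sgd
11       41    wiki  rmsprop
group by opt, min of lr_x1e4:
opt
rmsprop    4
sgd        1
Name: lr_x1e4, dtype: int64
reset_index():
       opt  lr_x1e4
0  rmsprop        4
1      sgd        1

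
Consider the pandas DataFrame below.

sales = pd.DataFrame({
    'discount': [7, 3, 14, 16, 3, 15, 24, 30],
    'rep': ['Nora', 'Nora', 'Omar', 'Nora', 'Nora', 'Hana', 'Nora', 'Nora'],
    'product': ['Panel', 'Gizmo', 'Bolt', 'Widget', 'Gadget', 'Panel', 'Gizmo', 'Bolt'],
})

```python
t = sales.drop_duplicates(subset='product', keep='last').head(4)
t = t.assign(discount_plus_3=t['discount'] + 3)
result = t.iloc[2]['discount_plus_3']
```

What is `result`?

drop duplicate product (keep=last):
   discount   rep product
3        16  Nora  Widget
4         3  Nora  Gadget
5        15  Hana   Panel
6        24  Nora   Gizmo
7        30  Nora    Bolt
take first 4 rows:
   discount   rep product
3        16  Nora  Widget
4         3  Nora  Gadget
5        15  Hana   Panel
6        24  Nora   Gizmo
add column discount_plus_3 = t['discount'] + 3:
   discount   rep product  discount_plus_3
3        16  Nora  Widget               19
4         3  Nora  Gadget                6
5        15  Hana   Panel               18
6        24  Nora   Gizmo               27
Hence 18.

18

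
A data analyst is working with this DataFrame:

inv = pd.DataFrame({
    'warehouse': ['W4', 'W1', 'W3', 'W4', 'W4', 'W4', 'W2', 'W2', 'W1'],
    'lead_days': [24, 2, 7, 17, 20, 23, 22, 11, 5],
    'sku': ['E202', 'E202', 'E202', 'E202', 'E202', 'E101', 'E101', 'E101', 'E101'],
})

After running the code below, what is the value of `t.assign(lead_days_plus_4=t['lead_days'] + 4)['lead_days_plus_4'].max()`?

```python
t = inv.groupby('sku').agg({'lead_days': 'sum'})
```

74

group by sku, sum of lead_days:
      lead_days
sku            
E101         61
E202         70
add column lead_days_plus_4 = t['lead_days'] + 4:
      lead_days  lead_days_plus_4
sku                              
E101         61                65
E202         70                74
So max() = 74.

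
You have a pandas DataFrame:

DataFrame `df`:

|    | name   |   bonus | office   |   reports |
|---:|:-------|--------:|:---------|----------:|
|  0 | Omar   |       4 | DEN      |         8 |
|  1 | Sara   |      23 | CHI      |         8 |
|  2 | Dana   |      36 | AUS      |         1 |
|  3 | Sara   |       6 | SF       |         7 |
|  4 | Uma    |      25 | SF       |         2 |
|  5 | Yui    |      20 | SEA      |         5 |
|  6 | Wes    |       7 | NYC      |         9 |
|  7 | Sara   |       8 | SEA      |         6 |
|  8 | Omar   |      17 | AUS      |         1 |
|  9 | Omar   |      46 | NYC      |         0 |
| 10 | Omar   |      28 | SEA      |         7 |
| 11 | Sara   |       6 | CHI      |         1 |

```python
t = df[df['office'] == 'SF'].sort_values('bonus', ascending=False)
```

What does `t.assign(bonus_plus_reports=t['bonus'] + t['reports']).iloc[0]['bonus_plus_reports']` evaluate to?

filter rows where office == 'SF':
   name  bonus office  reports
3  Sara      6     SF        7
4   Uma     25     SF        2
sort by bonus descending:
   name  bonus office  reports
4   Uma     25     SF        2
3  Sara      6     SF        7
add column bonus_plus_reports = t['bonus'] + t['reports']:
   name  bonus office  reports  bonus_plus_reports
4   Uma     25     SF        2                  27
3  Sara      6     SF        7                  13
Reading off the value at position 0, column 'bonus_plus_reports', we get 27.

27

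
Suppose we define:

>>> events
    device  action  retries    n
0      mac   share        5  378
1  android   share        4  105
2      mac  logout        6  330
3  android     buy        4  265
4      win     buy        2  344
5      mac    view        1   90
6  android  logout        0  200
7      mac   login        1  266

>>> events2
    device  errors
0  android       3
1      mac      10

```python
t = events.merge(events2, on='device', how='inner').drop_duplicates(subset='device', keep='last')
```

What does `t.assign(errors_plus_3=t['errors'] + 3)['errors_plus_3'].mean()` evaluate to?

merge on 'device' (how='inner') → 7 rows:
    device  action  retries    n  errors
0      mac   share        5  378      10
1  android   share        4  105       3
2      mac  logout        6  330      10
3  android     buy        4  265       3
4      mac    view        1   90      10
5  android  logout        0  200       3
6      mac   login        1  266      10
drop duplicate device (keep=last):
    device  action  retries    n  errors
5  android  logout        0  200       3
6      mac   login        1  266      10
add column errors_plus_3 = t['errors'] + 3:
    device  action  retries    n  errors  errors_plus_3
5  android  logout        0  200       3              6
6      mac   login        1  266      10             13

9.5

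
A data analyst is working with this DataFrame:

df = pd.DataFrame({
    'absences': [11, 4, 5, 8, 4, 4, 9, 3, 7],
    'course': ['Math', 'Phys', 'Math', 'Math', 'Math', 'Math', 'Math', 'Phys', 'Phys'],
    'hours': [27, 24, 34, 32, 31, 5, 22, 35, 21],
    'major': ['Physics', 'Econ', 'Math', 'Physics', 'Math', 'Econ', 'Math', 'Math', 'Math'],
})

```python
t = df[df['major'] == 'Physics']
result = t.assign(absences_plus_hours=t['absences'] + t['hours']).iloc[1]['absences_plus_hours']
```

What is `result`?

filter rows where major == 'Physics':
   absences course  hours    major
0        11   Math     27  Physics
3         8   Math     32  Physics
add column absences_plus_hours = t['absences'] + t['hours']:
   absences course  hours    major  absences_plus_hours
0        11   Math     27  Physics                   38
3         8   Math     32  Physics                   40
The value at position 1, column 'absences_plus_hours' is 40.

40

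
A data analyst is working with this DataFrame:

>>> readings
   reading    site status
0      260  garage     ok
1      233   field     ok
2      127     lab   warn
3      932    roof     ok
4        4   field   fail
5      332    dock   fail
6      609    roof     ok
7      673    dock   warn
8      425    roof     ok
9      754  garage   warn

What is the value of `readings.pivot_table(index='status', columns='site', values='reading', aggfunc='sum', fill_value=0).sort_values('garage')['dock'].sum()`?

1005

pivot: rows=status, cols=site, sum(reading):
site    dock  field  garage  lab  roof
status                                
fail     332      4       0    0     0
ok         0    233     260    0  1966
warn     673      0     754  127     0
sort by garage:
site    dock  field  garage  lab  roof
status                                
fail     332      4       0    0     0
ok         0    233     260    0  1966
warn     673      0     754  127     0
Then the sum of column 'dock': 1005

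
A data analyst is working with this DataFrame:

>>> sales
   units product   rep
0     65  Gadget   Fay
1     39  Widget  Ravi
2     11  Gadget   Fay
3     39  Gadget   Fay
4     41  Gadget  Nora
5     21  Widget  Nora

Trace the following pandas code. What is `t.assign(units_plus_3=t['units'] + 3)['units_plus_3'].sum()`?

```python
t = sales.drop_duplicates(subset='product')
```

drop duplicate product (keep=first):
   units product   rep
0     65  Gadget   Fay
1     39  Widget  Ravi
add column units_plus_3 = t['units'] + 3:
   units product   rep  units_plus_3
0     65  Gadget   Fay            68
1     39  Widget  Ravi            42
Reading off the sum of column 'units_plus_3', we get 110.

110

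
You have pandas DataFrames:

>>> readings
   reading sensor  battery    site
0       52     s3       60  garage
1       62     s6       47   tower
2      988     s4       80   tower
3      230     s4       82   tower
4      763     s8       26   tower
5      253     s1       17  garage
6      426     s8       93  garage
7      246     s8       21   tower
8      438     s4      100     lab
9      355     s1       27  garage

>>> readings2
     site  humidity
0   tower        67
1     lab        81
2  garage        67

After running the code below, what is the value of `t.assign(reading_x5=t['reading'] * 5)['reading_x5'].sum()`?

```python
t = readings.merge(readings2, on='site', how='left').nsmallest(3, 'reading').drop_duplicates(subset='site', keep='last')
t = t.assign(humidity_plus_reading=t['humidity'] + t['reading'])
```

merge on 'site' (how='left') → 10 rows:
   reading sensor  battery    site  humidity
0       52     s3       60  garage        67
1       62     s6       47   tower        67
2      988     s4       80   tower        67
3      230     s4       82   tower        67
4      763     s8       26   tower        67
5      253     s1       17  garage        67
6      426     s8       93  garage        67
7      246     s8       21   tower        67
8      438     s4      100     lab        81
9      355     s1       27  garage        67
take 3 rows with smallest reading:
   reading sensor  battery    site  humidity
0       52     s3       60  garage        67
1       62     s6       47   tower        67
3      230     s4       82   tower        67
drop duplicate site (keep=last):
   reading sensor  battery    site  humidity
0       52     s3       60  garage        67
3      230     s4       82   tower        67
add column humidity_plus_reading = t['humidity'] + t['reading']:
   reading sensor  battery    site  humidity  humidity_plus_reading
0       52     s3       60  garage        67                    119
3      230     s4       82   tower        67                    297
add column reading_x5 = t['reading'] * 5:
   reading sensor  battery    site  humidity  humidity_plus_reading  reading_x5
0       52     s3       60  garage        67                    119         260
3      230     s4       82   tower        67                    297        1150
Finally, sum of column 'reading_x5' = 1410.

1410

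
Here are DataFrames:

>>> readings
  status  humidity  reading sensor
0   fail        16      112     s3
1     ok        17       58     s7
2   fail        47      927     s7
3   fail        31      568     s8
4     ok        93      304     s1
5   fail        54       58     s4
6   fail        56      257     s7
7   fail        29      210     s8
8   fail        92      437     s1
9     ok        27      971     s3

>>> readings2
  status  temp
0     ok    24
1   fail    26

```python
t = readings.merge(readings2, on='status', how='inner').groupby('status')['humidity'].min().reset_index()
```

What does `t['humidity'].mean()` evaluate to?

merge on 'status' (how='inner') → 10 rows:
  status  humidity  reading sensor  temp
0   fail        16      112     s3    26
1     ok        17       58     s7    24
2   fail        47      927     s7    26
3   fail        31      568     s8    26
4     ok        93      304     s1    24
5   fail        54       58     s4    26
6   fail        56      257     s7    26
7   fail        29      210     s8    26
8   fail        92      437     s1    26
9     ok        27      971     s3    24
group by status, min of humidity:
status
fail    16
ok      17
Name: humidity, dtype: int64
reset_index():
  status  humidity
0   fail        16
1     ok        17
So mean() = 16.5.

16.5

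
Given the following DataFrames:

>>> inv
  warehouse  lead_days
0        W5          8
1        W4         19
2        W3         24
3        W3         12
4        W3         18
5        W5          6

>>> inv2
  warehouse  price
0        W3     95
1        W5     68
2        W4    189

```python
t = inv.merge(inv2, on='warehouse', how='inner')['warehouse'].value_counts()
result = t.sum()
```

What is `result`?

6

merge on 'warehouse' (how='inner') → 6 rows:
  warehouse  lead_days  price
0        W5          8     68
1        W4         19    189
2        W3         24     95
3        W3         12     95
4        W3         18     95
5        W5          6     68
value_counts of warehouse:
warehouse
W3    3
W5    2
W4    1
Name: count, dtype: int64
Hence 6.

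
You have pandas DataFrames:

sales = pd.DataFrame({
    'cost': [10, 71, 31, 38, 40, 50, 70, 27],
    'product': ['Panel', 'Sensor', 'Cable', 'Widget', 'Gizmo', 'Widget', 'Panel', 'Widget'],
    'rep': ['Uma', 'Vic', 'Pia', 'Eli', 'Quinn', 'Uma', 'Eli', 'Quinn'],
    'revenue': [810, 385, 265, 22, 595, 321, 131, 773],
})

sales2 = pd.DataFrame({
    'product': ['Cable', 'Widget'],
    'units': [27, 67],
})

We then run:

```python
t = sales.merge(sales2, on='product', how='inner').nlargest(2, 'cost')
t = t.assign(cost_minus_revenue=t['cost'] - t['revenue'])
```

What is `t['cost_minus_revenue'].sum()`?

-255

merge on 'product' (how='inner') → 4 rows:
   cost product    rep  revenue  units
0    31   Cable    Pia      265     27
1    38  Widget    Eli       22     67
2    50  Widget    Uma      321     67
3    27  Widget  Quinn      773     67
take 2 rows with largest cost:
   cost product  rep  revenue  units
2    50  Widget  Uma      321     67
1    38  Widget  Eli       22     67
add column cost_minus_revenue = t['cost'] - t['revenue']:
   cost product  rep  revenue  units  cost_minus_revenue
2    50  Widget  Uma      321     67                -271
1    38  Widget  Eli       22     67                  16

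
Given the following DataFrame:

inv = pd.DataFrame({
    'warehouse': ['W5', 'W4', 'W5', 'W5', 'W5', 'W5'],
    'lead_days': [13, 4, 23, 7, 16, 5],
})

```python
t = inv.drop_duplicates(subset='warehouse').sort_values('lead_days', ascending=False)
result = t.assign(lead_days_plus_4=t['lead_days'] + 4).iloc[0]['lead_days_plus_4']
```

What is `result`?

drop duplicate warehouse (keep=first):
  warehouse  lead_days
0        W5         13
1        W4          4
sort by lead_days descending:
  warehouse  lead_days
0        W5         13
1        W4          4
add column lead_days_plus_4 = t['lead_days'] + 4:
  warehouse  lead_days  lead_days_plus_4
0        W5         13                17
1        W4          4                 8

17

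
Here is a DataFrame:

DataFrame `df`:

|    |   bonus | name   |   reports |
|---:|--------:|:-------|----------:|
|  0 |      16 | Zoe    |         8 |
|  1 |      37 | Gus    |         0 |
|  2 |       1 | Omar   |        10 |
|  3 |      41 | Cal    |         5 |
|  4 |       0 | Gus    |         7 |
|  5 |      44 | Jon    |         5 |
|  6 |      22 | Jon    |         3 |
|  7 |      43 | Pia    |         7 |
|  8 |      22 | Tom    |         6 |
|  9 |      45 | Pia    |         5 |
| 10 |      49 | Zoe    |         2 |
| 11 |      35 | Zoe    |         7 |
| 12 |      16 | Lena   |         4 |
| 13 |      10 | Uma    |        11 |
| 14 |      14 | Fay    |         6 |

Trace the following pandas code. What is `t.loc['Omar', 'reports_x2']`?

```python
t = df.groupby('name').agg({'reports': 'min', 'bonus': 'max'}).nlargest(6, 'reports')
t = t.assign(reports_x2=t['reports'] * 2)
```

20

group by name: min(reports), max(bonus):
      reports  bonus
name                
Cal         5     41
Fay         6     14
Gus         0     37
Jon         3     44
Lena        4     16
Omar       10      1
Pia         5     45
Tom         6     22
Uma        11     10
Zoe         2     49
take 6 rows with largest reports:
      reports  bonus
name                
Uma        11     10
Omar       10      1
Fay         6     14
Tom         6     22
Cal         5     41
Pia         5     45
add column reports_x2 = t['reports'] * 2:
      reports  bonus  reports_x2
name                            
Uma        11     10          22
Omar       10      1          20
Fay         6     14          12
Tom         6     22          12
Cal         5     41          10
Pia         5     45          10
Hence 20.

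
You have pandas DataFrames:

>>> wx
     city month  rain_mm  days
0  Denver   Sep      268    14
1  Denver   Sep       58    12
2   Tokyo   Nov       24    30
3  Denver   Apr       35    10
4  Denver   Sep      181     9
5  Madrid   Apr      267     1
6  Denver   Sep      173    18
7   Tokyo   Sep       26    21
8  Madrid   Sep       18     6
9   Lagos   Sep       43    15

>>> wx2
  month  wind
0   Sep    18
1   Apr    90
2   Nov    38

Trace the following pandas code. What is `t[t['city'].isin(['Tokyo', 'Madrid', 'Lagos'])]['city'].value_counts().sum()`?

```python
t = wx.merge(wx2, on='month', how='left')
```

merge on 'month' (how='left') → 10 rows:
     city month  rain_mm  days  wind
0  Denver   Sep      268    14    18
1  Denver   Sep       58    12    18
2   Tokyo   Nov       24    30    38
3  Denver   Apr       35    10    90
4  Denver   Sep      181     9    18
5  Madrid   Apr      267     1    90
6  Denver   Sep      173    18    18
7   Tokyo   Sep       26    21    18
8  Madrid   Sep       18     6    18
9   Lagos   Sep       43    15    18
filter rows where city in ['Tokyo', 'Madrid', 'Lagos']:
     city month  rain_mm  days  wind
2   Tokyo   Nov       24    30    38
5  Madrid   Apr      267     1    90
7   Tokyo   Sep       26    21    18
8  Madrid   Sep       18     6    18
9   Lagos   Sep       43    15    18
value_counts of city:
city
Tokyo     2
Madrid    2
Lagos     1
Name: count, dtype: int64
So sum() = 5.

5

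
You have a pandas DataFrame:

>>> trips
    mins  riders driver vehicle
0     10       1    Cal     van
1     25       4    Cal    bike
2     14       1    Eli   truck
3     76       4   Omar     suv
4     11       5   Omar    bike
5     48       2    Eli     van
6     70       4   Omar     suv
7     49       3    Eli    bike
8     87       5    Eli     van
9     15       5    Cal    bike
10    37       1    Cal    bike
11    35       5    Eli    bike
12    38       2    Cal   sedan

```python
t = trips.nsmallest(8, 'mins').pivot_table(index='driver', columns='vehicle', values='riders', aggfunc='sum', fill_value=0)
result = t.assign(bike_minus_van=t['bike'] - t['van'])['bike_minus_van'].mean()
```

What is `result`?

take 8 rows with smallest mins:
    mins  riders driver vehicle
0     10       1    Cal     van
4     11       5   Omar    bike
2     14       1    Eli   truck
9     15       5    Cal    bike
1     25       4    Cal    bike
11    35       5    Eli    bike
10    37       1    Cal    bike
12    38       2    Cal   sedan
pivot: rows=driver, cols=vehicle, sum(riders):
vehicle  bike  sedan  truck  van
driver                          
Cal        10      2      0    1
Eli         5      0      1    0
Omar        5      0      0    0
add column bike_minus_van = t['bike'] - t['van']:
vehicle  bike  sedan  truck  van  bike_minus_van
driver                                          
Cal        10      2      0    1               9
Eli         5      0      1    0               5
Omar        5      0      0    0               5
Hence 6.33333333333.

6.33333333333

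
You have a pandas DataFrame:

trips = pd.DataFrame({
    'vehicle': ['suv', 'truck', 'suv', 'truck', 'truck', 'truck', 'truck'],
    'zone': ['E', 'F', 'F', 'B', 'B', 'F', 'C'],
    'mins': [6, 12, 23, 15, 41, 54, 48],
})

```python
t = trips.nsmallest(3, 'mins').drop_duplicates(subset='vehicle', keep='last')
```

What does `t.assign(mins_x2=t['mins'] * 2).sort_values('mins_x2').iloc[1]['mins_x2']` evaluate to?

30

take 3 rows with smallest mins:
  vehicle zone  mins
0     suv    E     6
1   truck    F    12
3   truck    B    15
drop duplicate vehicle (keep=last):
  vehicle zone  mins
0     suv    E     6
3   truck    B    15
add column mins_x2 = t['mins'] * 2:
  vehicle zone  mins  mins_x2
0     suv    E     6       12
3   truck    B    15       30
sort by mins_x2:
  vehicle zone  mins  mins_x2
0     suv    E     6       12
3   truck    B    15       30
So iloc[1]['mins_x2'] = 30.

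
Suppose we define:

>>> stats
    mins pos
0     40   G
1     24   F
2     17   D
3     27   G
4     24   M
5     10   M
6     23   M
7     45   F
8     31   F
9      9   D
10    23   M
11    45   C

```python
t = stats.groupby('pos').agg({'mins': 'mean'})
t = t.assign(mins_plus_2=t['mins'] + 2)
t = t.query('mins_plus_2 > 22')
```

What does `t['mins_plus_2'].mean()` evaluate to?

group by pos, mean of mins:
          mins
pos           
C    45.000000
D    13.000000
F    33.333333
G    33.500000
M    20.000000
add column mins_plus_2 = t['mins'] + 2:
          mins  mins_plus_2
pos                        
C    45.000000    47.000000
D    13.000000    15.000000
F    33.333333    35.333333
G    33.500000    35.500000
M    20.000000    22.000000
filter rows where mins_plus_2 > 22:
          mins  mins_plus_2
pos                        
C    45.000000    47.000000
F    33.333333    35.333333
G    33.500000    35.500000
So mean() = 39.2777777778.

39.2777777778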